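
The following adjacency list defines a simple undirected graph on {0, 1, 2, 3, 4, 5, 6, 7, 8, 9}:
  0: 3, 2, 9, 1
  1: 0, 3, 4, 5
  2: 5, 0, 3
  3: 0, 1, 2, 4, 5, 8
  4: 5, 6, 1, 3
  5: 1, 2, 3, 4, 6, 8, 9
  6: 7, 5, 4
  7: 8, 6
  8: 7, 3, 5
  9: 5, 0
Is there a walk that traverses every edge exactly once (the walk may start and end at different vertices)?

Degrees: 0:4, 1:4, 2:3, 3:6, 4:4, 5:7, 6:3, 7:2, 8:3, 9:2
Odd-degree vertices: 2, 5, 6, 8 (4 total).
With 4 odd-degree vertices (more than two), no single trail can use every edge.

No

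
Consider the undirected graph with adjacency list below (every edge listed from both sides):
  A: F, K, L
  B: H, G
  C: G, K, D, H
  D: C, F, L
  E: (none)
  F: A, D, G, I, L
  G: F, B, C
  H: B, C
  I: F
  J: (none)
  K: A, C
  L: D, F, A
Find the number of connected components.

Component: {E}
Component: {J}
Component: {A, B, C, D, F, G, H, I, K, L}

3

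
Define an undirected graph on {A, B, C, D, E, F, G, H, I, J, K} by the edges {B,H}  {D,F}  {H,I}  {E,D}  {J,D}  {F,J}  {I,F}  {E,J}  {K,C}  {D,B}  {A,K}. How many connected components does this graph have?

Component: {G}
Component: {A, C, K}
Component: {B, D, E, F, H, I, J}

3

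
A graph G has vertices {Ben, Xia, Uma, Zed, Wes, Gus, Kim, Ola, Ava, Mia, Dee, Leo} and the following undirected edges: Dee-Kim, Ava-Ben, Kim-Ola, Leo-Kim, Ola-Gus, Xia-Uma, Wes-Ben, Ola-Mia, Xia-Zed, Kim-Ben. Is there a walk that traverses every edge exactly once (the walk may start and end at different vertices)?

No

Degrees: Ben:3, Xia:2, Uma:1, Zed:1, Wes:1, Gus:1, Kim:4, Ola:3, Ava:1, Mia:1, Dee:1, Leo:1
Odd-degree vertices: Ben, Uma, Zed, Wes, Gus, Ola, Ava, Mia, Dee, Leo (10 total).
With 10 odd-degree vertices (more than two), no single trail can use every edge.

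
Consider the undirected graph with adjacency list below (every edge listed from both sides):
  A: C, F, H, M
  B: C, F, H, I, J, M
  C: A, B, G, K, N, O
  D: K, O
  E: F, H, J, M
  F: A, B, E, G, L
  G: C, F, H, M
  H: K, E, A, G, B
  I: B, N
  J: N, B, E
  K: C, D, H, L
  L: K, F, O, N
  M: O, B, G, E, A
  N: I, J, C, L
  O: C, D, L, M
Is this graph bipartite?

L-F-A-C-O-L is an odd cycle (length 5), and a bipartite graph can contain only even cycles.

No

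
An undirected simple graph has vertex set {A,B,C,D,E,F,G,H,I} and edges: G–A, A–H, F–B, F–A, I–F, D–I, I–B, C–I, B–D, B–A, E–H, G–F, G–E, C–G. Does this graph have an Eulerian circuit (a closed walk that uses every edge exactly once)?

Degrees: A:4, B:4, C:2, D:2, E:2, F:4, G:4, H:2, I:4
Every vertex has even degree and the edges form a single connected piece, so an Eulerian circuit exists.

Yes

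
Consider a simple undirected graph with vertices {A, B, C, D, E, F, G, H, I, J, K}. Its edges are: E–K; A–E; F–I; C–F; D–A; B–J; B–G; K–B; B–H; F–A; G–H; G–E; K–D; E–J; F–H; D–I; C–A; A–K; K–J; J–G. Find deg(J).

Neighbors of J: B, E, G, K.

4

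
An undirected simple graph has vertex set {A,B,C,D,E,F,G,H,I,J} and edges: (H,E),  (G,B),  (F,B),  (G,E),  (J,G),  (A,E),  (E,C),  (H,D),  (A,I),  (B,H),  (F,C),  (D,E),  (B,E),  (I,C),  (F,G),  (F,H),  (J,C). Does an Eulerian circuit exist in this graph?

Degrees: A:2, B:4, C:4, D:2, E:6, F:4, G:4, H:4, I:2, J:2
All degrees are even and the non-isolated vertices are connected — an Eulerian circuit exists.

Yes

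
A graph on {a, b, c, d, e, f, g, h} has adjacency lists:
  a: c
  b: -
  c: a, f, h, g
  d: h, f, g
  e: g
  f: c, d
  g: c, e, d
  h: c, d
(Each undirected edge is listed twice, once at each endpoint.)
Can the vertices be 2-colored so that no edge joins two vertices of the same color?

Color {b, c, d, e} black and {a, f, g, h} white. No edge joins two same-colored vertices, so the graph is bipartite.

Yes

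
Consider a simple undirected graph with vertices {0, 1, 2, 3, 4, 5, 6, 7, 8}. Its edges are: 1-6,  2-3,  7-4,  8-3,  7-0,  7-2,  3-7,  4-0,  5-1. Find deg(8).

1

Neighbors of 8: 3.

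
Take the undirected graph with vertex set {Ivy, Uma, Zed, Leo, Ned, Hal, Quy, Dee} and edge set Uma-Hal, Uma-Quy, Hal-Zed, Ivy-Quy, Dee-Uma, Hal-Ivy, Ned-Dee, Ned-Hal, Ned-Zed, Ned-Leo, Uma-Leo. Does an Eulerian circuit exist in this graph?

Yes

Degrees: Ivy:2, Uma:4, Zed:2, Leo:2, Ned:4, Hal:4, Quy:2, Dee:2
Every vertex has even degree and the edges form a single connected piece, so an Eulerian circuit exists.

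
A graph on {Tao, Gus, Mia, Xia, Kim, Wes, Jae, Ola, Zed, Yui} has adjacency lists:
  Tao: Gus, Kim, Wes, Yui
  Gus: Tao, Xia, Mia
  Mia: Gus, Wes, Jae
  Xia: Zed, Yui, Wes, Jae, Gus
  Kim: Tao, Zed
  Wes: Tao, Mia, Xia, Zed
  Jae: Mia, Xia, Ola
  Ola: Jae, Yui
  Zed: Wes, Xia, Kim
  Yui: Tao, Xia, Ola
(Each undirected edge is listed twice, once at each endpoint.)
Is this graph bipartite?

Wes-Zed-Xia-Wes is an odd cycle (length 3), and a bipartite graph can contain only even cycles.

No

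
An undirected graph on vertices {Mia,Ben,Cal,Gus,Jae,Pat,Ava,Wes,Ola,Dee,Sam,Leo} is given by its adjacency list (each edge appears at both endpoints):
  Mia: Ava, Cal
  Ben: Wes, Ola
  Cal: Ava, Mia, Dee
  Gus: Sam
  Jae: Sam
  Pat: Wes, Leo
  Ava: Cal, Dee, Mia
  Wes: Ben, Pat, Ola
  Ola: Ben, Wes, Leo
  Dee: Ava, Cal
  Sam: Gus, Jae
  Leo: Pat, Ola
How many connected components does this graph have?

3

Component: {Gus, Jae, Sam}
Component: {Mia, Cal, Ava, Dee}
Component: {Ben, Pat, Wes, Ola, Leo}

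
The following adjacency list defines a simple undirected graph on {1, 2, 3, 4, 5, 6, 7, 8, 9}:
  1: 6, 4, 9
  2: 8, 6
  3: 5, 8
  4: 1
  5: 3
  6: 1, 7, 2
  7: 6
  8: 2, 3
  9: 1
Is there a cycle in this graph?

No

|V| = 9, |E| = 8, number of components = 1.
A forest on 9 vertices with 1 component has exactly 8 edges, which matches — so no cycle.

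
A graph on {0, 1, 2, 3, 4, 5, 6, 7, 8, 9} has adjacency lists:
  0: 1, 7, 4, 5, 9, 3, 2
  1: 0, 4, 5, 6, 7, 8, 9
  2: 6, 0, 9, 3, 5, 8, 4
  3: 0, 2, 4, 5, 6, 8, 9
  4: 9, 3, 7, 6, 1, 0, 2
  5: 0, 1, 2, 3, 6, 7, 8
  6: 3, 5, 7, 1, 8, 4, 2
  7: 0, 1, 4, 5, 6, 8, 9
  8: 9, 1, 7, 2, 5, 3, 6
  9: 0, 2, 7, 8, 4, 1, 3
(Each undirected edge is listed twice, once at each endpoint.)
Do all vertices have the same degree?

Yes

Degrees: 0:7, 1:7, 2:7, 3:7, 4:7, 5:7, 6:7, 7:7, 8:7, 9:7
Every vertex has degree 7, so the graph is 7-regular.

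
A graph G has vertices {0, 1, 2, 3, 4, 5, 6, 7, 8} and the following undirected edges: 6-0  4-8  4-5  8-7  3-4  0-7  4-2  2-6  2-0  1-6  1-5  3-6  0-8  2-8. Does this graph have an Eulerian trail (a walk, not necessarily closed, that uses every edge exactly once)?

Yes

Degrees: 0:4, 1:2, 2:4, 3:2, 4:4, 5:2, 6:4, 7:2, 8:4
Odd-degree vertices: none (0 total).
With 0 odd-degree vertices and all edges in one connected piece, an Eulerian trail exists.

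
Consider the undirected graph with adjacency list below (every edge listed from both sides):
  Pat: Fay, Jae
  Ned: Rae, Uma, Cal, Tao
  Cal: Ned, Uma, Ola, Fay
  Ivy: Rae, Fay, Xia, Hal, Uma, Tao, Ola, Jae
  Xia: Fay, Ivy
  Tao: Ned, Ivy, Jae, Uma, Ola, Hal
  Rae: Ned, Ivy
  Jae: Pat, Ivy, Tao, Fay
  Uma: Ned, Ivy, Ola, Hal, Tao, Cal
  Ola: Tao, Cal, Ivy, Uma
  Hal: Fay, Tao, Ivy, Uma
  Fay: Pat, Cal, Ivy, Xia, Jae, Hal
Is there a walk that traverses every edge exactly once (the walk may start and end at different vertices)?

Degrees: Pat:2, Ned:4, Cal:4, Ivy:8, Xia:2, Tao:6, Rae:2, Jae:4, Uma:6, Ola:4, Hal:4, Fay:6
Odd-degree vertices: none (0 total).
With 0 odd-degree vertices and all edges in one connected piece, an Eulerian trail exists.

Yes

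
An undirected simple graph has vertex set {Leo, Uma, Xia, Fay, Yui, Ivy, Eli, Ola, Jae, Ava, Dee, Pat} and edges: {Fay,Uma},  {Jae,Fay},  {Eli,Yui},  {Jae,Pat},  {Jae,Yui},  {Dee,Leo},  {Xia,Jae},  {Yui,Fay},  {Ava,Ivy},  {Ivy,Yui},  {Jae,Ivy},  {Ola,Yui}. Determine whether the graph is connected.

No

Component: {Leo, Dee}
Component: {Uma, Xia, Fay, Yui, Ivy, Eli, Ola, Jae, Ava, Pat}
There are 2 separate components, so the graph is not connected.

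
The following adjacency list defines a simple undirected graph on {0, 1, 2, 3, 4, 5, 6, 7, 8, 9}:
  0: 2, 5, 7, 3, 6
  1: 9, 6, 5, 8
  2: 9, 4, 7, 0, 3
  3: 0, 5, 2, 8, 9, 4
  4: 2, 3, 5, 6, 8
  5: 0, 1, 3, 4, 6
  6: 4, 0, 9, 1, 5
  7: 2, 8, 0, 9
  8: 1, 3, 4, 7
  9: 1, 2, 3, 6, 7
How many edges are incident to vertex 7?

4

Neighbors of 7: 0, 2, 8, 9.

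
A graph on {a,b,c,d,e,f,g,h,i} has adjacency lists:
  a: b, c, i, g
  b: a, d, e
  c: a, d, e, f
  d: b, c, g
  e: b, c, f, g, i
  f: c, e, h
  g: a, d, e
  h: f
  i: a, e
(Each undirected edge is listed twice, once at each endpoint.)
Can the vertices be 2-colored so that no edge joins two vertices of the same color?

e-f-c-e is an odd cycle (length 3), and a bipartite graph can contain only even cycles.

No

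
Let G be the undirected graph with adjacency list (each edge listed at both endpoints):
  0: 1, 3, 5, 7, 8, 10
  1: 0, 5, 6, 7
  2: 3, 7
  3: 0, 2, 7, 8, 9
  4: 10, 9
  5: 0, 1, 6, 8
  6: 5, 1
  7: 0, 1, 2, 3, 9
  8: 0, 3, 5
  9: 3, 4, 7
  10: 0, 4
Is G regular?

Degrees: 0:6, 1:4, 2:2, 3:5, 4:2, 5:4, 6:2, 7:5, 8:3, 9:3, 10:2
Degrees are not all equal (e.g. deg(2)=2 but deg(0)=6); not regular.

No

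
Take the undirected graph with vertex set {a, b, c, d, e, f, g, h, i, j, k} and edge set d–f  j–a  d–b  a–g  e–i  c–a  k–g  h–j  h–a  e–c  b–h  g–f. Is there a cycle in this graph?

Yes

The graph has 11 vertices, 12 edges, and 1 connected component.
Since 12 > 11 - 1, a cycle must exist; for instance a-g-f-d-b-h-j-a.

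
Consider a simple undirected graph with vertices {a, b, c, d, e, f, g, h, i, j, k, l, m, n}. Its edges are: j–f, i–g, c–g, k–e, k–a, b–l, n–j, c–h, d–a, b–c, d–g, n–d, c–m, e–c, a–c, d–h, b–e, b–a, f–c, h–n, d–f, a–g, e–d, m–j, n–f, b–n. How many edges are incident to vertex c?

Neighbors of c: a, b, e, f, g, h, m.

7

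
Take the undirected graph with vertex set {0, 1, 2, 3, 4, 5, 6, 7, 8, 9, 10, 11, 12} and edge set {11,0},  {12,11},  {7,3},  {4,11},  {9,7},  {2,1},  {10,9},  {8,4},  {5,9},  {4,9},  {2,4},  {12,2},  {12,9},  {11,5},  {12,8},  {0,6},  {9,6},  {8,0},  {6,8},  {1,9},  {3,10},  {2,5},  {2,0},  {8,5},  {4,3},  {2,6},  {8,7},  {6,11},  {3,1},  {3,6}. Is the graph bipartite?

No

The cycle 6-0-11-6 has length 3, which is odd, so the graph is not bipartite.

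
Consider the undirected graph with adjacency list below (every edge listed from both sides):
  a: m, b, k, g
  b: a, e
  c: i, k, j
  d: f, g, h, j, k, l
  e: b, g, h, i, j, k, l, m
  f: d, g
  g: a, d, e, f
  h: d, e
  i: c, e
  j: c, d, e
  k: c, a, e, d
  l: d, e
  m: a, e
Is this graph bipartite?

No

d-f-g-d is an odd cycle (length 3), and a bipartite graph can contain only even cycles.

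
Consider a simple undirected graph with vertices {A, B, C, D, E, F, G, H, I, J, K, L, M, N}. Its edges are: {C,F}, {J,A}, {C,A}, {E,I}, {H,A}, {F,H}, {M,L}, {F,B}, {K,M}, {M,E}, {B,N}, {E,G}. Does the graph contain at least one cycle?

Yes

|V| = 14, |E| = 12, number of components = 3.
One cycle is A-C-F-H-A.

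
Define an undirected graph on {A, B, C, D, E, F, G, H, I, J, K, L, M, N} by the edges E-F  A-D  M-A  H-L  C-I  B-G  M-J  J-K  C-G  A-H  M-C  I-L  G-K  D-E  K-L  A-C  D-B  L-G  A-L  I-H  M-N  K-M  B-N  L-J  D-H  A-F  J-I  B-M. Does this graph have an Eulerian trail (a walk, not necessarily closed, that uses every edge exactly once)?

Degrees: A:6, B:4, C:4, D:4, E:2, F:2, G:4, H:4, I:4, J:4, K:4, L:6, M:6, N:2
Odd-degree vertices: none (0 total).
The non-isolated vertices are connected and exactly 0 have odd degree, so an Eulerian trail exists.

Yes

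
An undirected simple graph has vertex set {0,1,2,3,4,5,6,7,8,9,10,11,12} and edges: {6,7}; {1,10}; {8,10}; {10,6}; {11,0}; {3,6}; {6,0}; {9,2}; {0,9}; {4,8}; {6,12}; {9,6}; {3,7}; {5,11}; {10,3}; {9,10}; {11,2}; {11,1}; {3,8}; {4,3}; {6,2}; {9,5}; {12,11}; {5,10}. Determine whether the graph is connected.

Yes

Starting from 0 and exploring outward reaches every vertex (0, 9, 11, 6, 10, 2, 5, 1, 12, 7, 3, 8, 4); the graph is connected.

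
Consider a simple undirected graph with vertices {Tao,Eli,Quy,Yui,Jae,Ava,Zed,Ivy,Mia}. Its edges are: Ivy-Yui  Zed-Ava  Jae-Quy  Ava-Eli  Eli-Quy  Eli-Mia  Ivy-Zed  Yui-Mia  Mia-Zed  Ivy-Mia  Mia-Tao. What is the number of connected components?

1

Component: {Tao, Eli, Quy, Yui, Jae, Ava, Zed, Ivy, Mia}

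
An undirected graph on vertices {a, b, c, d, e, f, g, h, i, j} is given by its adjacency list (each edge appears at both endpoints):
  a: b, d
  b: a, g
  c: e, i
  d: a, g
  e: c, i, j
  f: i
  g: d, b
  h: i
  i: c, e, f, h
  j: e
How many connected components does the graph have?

Component: {a, b, d, g}
Component: {c, e, f, h, i, j}

2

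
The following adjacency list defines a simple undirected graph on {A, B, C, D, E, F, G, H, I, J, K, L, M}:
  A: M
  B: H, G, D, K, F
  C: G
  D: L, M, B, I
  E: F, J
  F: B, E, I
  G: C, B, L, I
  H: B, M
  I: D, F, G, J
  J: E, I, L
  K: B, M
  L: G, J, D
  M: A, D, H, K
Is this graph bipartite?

A valid 2-coloring puts {B, C, E, I, L, M} on one side and {A, D, F, G, H, J, K} on the other; every edge crosses between the two sides.

Yes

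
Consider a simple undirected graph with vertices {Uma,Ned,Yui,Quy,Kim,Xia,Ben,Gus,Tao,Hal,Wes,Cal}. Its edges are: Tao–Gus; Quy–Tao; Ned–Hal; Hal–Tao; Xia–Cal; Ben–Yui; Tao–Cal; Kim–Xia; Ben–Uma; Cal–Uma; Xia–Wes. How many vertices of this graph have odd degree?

8

Degrees: Uma:2, Ned:1, Yui:1, Quy:1, Kim:1, Xia:3, Ben:2, Gus:1, Tao:4, Hal:2, Wes:1, Cal:3
Odd-degree vertices: Ned, Yui, Quy, Kim, Xia, Gus, Wes, Cal.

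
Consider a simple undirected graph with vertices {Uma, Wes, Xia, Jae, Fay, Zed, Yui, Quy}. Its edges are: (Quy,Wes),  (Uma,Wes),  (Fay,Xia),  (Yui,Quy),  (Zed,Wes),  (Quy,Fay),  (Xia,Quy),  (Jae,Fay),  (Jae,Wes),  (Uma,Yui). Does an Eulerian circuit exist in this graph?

Degrees: Uma:2, Wes:4, Xia:2, Jae:2, Fay:3, Zed:1, Yui:2, Quy:4
Vertices with odd degree: Fay, Zed. An Eulerian circuit requires all degrees even.

No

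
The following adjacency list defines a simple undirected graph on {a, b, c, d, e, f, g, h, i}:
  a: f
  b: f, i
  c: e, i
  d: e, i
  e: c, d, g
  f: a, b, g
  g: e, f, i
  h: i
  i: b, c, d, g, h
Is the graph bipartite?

Yes

Color {e, f, i} black and {a, b, c, d, g, h} white. No edge joins two same-colored vertices, so the graph is bipartite.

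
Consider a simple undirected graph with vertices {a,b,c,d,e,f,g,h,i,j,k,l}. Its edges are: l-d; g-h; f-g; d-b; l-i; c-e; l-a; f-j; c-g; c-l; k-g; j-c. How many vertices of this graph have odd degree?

Degrees: a:1, b:1, c:4, d:2, e:1, f:2, g:4, h:1, i:1, j:2, k:1, l:4
Odd-degree vertices: a, b, e, h, i, k.

6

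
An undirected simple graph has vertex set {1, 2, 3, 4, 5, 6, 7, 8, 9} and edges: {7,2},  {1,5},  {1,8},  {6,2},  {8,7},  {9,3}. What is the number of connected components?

3

Component: {4}
Component: {3, 9}
Component: {1, 2, 5, 6, 7, 8}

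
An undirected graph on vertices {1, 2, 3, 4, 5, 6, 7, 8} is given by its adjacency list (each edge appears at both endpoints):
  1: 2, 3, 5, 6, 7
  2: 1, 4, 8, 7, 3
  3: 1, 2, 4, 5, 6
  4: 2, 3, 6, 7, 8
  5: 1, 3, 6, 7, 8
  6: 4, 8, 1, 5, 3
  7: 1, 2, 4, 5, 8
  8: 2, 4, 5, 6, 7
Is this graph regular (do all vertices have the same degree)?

Yes

Degrees: 1:5, 2:5, 3:5, 4:5, 5:5, 6:5, 7:5, 8:5
Every vertex has degree 5, so the graph is 5-regular.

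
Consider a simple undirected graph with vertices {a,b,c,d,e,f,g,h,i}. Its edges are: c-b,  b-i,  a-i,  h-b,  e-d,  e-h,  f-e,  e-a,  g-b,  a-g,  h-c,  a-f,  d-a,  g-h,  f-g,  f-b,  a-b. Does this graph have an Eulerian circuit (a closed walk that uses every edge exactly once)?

Yes

Degrees: a:6, b:6, c:2, d:2, e:4, f:4, g:4, h:4, i:2
Every vertex has even degree and the edges form a single connected piece, so an Eulerian circuit exists.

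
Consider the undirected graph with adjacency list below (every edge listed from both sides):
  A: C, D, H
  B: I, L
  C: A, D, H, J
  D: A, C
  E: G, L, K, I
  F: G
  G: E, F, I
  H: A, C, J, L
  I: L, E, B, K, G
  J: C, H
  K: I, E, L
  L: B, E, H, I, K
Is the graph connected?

A breadth-first search from A visits A, C, D, H, J, L, I, E, B, K, G, F — all 12 vertices — so the graph is connected.

Yes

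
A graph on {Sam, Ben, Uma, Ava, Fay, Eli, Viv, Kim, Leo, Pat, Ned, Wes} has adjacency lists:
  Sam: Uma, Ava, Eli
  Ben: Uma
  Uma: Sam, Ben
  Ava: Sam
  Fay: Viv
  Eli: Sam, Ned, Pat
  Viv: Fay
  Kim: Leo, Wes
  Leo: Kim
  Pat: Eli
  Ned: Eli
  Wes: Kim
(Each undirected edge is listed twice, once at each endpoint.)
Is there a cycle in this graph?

|V| = 12, |E| = 9, number of components = 3.
A forest on 12 vertices with 3 components has exactly 9 edges, which matches — so no cycle.

No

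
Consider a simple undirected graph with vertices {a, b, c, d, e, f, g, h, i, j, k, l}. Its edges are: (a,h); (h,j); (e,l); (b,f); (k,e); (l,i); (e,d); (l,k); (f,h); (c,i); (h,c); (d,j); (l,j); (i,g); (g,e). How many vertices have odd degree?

Degrees: a:1, b:1, c:2, d:2, e:4, f:2, g:2, h:4, i:3, j:3, k:2, l:4
Odd-degree vertices: a, b, i, j.

4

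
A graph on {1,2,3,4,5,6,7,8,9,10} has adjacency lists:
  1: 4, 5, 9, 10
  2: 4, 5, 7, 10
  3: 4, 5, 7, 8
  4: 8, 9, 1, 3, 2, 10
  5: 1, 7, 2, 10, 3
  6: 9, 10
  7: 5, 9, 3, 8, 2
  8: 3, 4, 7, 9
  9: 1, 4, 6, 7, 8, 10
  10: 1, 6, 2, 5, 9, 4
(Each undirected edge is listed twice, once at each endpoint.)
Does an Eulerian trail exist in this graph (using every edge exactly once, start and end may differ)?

Yes

Degrees: 1:4, 2:4, 3:4, 4:6, 5:5, 6:2, 7:5, 8:4, 9:6, 10:6
Odd-degree vertices: 5, 7 (2 total).
With 2 odd-degree vertices and all edges in one connected piece, an Eulerian trail exists (from 5 to 7).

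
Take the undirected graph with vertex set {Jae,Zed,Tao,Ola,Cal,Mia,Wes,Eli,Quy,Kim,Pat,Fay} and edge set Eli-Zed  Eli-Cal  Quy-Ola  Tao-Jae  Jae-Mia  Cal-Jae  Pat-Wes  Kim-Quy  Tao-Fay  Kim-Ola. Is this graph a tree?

The graph has 12 vertices and 10 edges.
It is not connected, so it is not a tree.

No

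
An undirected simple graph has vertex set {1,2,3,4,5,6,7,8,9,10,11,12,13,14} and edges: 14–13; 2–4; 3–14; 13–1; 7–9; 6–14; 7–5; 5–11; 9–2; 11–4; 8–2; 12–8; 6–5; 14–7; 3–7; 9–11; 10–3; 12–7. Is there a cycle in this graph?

The graph has 14 vertices, 18 edges, and 1 connected component.
Since 18 > 14 - 1, a cycle must exist; for instance 7-9-2-8-12-7.

Yes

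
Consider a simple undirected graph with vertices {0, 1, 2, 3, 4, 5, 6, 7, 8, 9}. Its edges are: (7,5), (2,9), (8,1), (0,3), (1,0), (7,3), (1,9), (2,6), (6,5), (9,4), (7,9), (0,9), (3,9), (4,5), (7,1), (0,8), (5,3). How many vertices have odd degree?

0

Degrees: 0:4, 1:4, 2:2, 3:4, 4:2, 5:4, 6:2, 7:4, 8:2, 9:6
Odd-degree vertices: none.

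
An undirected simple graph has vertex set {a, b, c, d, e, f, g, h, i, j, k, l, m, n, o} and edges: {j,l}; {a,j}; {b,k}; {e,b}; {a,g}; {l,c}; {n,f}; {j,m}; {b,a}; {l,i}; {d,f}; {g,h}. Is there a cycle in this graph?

The graph has 15 vertices, 12 edges, and 3 connected components.
A forest on 15 vertices with 3 components has exactly 12 edges, which matches — so no cycle.

No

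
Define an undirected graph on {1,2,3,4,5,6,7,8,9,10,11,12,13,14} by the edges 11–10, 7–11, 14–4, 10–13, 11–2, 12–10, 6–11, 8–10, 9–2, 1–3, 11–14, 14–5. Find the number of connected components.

Component: {1, 3}
Component: {2, 4, 5, 6, 7, 8, 9, 10, 11, 12, 13, 14}

2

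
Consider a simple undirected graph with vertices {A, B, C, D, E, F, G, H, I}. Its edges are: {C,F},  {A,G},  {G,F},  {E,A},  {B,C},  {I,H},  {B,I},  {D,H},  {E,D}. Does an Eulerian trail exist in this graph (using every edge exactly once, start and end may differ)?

Yes

Degrees: A:2, B:2, C:2, D:2, E:2, F:2, G:2, H:2, I:2
Odd-degree vertices: none (0 total).
The non-isolated vertices are connected and exactly 0 have odd degree, so an Eulerian trail exists.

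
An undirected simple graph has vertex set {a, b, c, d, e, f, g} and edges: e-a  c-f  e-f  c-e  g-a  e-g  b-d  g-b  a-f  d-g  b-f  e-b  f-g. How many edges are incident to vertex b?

4

Neighbors of b: d, e, f, g.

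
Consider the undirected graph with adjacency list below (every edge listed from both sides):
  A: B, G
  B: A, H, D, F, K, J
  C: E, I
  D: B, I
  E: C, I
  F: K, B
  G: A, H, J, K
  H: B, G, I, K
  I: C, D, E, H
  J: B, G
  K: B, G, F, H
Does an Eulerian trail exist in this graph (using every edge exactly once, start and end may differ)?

Yes

Degrees: A:2, B:6, C:2, D:2, E:2, F:2, G:4, H:4, I:4, J:2, K:4
Odd-degree vertices: none (0 total).
With 0 odd-degree vertices and all edges in one connected piece, an Eulerian trail exists.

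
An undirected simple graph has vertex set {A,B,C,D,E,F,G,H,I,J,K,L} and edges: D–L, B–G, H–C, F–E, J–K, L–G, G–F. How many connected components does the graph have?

5

Component: {A}
Component: {I}
Component: {C, H}
Component: {J, K}
Component: {B, D, E, F, G, L}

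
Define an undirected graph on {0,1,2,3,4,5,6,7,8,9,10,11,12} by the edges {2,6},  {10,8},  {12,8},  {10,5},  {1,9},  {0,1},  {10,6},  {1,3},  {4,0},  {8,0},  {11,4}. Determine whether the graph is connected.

Component: {7}
Component: {0, 1, 2, 3, 4, 5, 6, 8, 9, 10, 11, 12}
There are 2 separate components, so the graph is not connected.

No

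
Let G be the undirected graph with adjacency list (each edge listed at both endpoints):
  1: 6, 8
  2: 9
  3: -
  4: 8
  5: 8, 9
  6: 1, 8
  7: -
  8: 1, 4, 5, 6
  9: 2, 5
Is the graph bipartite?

6-1-8-6 is an odd cycle (length 3), and a bipartite graph can contain only even cycles.

No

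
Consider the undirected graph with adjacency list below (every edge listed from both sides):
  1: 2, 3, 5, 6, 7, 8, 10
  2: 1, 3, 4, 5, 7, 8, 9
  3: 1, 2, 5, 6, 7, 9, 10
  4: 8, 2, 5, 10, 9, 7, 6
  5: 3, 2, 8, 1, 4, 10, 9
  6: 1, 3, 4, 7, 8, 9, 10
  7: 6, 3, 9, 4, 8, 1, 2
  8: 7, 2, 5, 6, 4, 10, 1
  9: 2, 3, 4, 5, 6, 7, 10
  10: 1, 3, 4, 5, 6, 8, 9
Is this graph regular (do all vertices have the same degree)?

Degrees: 1:7, 2:7, 3:7, 4:7, 5:7, 6:7, 7:7, 8:7, 9:7, 10:7
Every vertex has degree 7, so the graph is 7-regular.

Yes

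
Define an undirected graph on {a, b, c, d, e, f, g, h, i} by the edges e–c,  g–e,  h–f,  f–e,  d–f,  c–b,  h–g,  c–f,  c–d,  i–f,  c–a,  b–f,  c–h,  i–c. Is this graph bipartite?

No

The cycle f-c-i-f has length 3, which is odd, so the graph is not bipartite.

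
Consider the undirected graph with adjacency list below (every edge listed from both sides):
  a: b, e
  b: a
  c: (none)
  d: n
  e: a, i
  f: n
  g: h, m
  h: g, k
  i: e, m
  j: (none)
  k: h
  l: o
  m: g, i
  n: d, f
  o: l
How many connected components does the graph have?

Component: {c}
Component: {j}
Component: {l, o}
Component: {d, f, n}
Component: {a, b, e, g, h, i, k, m}

5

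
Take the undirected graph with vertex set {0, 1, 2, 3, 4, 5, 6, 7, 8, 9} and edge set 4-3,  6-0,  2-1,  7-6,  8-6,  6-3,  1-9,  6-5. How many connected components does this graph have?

Component: {1, 2, 9}
Component: {0, 3, 4, 5, 6, 7, 8}

2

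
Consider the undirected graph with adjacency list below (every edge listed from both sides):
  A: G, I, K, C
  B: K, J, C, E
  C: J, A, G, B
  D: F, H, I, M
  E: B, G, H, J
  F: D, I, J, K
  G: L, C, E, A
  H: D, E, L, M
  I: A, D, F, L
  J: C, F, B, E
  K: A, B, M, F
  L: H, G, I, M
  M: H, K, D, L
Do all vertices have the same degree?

Degrees: A:4, B:4, C:4, D:4, E:4, F:4, G:4, H:4, I:4, J:4, K:4, L:4, M:4
All degrees equal 4; the graph is regular.

Yes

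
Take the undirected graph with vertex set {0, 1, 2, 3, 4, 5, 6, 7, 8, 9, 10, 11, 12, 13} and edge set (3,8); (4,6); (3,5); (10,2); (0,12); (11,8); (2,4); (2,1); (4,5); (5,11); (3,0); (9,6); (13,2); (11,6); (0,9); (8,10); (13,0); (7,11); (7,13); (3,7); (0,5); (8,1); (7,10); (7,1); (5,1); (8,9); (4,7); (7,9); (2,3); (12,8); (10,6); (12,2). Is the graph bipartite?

No

0-5-1-2-13-0 is an odd cycle (length 5), and a bipartite graph can contain only even cycles.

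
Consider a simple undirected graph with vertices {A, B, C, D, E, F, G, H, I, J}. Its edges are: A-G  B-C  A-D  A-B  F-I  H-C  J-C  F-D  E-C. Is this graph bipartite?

Yes

Color {B, D, E, G, H, I, J} black and {A, C, F} white. No edge joins two same-colored vertices, so the graph is bipartite.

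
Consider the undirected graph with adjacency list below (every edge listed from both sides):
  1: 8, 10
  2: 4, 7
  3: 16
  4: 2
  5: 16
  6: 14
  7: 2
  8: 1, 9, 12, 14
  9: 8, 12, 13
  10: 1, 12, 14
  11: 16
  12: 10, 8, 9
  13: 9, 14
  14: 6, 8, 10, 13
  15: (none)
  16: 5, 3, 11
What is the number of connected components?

Component: {15}
Component: {2, 4, 7}
Component: {3, 5, 11, 16}
Component: {1, 6, 8, 9, 10, 12, 13, 14}

4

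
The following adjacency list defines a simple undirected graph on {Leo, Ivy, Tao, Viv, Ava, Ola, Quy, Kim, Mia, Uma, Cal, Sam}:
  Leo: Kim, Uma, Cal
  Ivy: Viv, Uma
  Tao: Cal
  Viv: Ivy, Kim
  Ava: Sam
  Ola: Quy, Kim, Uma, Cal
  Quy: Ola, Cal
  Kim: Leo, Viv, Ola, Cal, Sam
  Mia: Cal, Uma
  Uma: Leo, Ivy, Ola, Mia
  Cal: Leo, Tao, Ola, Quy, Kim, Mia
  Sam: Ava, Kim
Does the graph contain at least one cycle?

The graph has 12 vertices, 17 edges, and 1 connected component.
One cycle is Leo-Kim-Cal-Mia-Uma-Leo.

Yes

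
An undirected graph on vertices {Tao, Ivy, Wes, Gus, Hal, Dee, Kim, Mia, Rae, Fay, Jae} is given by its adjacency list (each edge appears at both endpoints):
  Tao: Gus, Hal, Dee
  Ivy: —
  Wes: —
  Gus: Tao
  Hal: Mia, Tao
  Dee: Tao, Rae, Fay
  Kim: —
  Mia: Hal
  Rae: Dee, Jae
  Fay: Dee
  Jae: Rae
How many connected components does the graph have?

Component: {Ivy}
Component: {Wes}
Component: {Kim}
Component: {Tao, Gus, Hal, Dee, Mia, Rae, Fay, Jae}

4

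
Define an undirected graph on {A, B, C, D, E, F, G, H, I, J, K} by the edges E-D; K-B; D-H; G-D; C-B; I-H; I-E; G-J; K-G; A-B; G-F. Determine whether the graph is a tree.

The graph has 11 vertices and 11 edges.
A tree on 11 vertices has exactly 10 edges; this graph has 11, so it contains a cycle and is not a tree.

No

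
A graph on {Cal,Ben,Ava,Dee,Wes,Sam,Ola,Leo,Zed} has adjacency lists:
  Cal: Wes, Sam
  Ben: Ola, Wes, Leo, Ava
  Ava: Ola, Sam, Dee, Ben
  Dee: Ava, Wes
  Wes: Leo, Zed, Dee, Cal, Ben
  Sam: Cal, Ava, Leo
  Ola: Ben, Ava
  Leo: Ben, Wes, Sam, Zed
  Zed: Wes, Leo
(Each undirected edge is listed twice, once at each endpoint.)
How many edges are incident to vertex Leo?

4

Neighbors of Leo: Ben, Wes, Sam, Zed.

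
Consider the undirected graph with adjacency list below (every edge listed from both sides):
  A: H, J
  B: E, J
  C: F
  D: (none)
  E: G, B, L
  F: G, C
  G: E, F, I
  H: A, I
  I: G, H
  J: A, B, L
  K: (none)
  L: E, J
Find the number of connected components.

Component: {D}
Component: {K}
Component: {A, B, C, E, F, G, H, I, J, L}

3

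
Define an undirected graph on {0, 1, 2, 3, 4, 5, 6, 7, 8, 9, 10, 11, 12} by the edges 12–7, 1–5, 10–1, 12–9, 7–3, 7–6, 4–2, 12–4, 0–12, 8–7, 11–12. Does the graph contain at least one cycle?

|V| = 13, |E| = 11, number of components = 2.
Since 11 = 13 - 2, the graph is a forest and contains no cycle.

No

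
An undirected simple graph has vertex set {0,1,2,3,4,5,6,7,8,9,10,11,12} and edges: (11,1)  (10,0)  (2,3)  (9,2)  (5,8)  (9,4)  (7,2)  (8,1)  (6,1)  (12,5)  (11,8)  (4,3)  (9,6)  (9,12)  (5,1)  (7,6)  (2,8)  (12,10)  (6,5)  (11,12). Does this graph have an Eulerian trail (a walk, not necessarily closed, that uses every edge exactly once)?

Yes

Degrees: 0:1, 1:4, 2:4, 3:2, 4:2, 5:4, 6:4, 7:2, 8:4, 9:4, 10:2, 11:3, 12:4
Odd-degree vertices: 0, 11 (2 total).
With 2 odd-degree vertices and all edges in one connected piece, an Eulerian trail exists (from 0 to 11).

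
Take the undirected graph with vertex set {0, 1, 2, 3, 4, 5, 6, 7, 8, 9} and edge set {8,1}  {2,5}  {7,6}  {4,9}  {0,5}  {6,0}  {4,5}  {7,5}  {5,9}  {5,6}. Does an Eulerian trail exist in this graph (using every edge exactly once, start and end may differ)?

No

Degrees: 0:2, 1:1, 2:1, 3:0, 4:2, 5:6, 6:3, 7:2, 8:1, 9:2
Odd-degree vertices: 1, 2, 6, 8 (4 total).
With 4 odd-degree vertices (more than two), no single trail can use every edge.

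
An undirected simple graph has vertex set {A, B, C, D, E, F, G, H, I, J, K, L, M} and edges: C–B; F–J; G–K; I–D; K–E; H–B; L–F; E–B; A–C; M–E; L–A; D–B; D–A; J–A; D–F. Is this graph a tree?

No

|V| = 13, |E| = 15.
Connected but with 15 > 12 edges, so it has a cycle and is not a tree.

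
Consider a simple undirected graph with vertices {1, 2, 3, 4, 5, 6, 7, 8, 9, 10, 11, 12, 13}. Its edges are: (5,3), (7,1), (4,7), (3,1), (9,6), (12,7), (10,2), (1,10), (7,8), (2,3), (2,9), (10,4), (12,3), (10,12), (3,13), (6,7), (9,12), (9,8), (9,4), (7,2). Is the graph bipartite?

Yes

Color {3, 7, 9, 10, 11} black and {1, 2, 4, 5, 6, 8, 12, 13} white. No edge joins two same-colored vertices, so the graph is bipartite.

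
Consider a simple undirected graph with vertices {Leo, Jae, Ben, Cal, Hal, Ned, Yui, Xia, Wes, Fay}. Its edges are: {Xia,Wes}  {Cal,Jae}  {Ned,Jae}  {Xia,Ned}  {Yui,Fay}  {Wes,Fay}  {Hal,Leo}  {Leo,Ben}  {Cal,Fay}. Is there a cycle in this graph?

Yes

The graph has 10 vertices, 9 edges, and 2 connected components.
One cycle is Jae-Ned-Xia-Wes-Fay-Cal-Jae.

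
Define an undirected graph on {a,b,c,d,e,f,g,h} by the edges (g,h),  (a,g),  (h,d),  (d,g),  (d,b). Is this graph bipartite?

The cycle d-g-h-d has length 3, which is odd, so the graph is not bipartite.

No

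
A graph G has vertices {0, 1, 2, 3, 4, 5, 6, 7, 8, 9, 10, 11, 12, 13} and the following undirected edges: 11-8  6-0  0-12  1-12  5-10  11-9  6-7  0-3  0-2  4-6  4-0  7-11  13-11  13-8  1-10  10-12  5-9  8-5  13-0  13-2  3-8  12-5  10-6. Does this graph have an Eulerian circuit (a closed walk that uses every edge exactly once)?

Yes

Degrees: 0:6, 1:2, 2:2, 3:2, 4:2, 5:4, 6:4, 7:2, 8:4, 9:2, 10:4, 11:4, 12:4, 13:4
Every vertex has even degree and the edges form a single connected piece, so an Eulerian circuit exists.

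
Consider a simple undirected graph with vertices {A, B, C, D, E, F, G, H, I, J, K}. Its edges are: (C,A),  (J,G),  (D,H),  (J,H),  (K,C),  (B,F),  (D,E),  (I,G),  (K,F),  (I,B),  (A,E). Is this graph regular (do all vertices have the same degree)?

Yes

Degrees: A:2, B:2, C:2, D:2, E:2, F:2, G:2, H:2, I:2, J:2, K:2
All degrees equal 2; the graph is regular.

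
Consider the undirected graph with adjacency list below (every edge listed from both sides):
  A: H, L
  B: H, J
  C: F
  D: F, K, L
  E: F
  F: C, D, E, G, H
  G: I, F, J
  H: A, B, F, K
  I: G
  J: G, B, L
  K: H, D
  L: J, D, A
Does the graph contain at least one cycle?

|V| = 12, |E| = 15, number of components = 1.
Since 15 > 12 - 1, a cycle must exist; for instance F-G-J-B-H-F.

Yes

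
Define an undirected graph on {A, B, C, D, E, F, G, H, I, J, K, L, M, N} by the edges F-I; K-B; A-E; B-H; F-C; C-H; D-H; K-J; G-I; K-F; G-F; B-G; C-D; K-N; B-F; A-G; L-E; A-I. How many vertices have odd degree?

8

Degrees: A:3, B:4, C:3, D:2, E:2, F:5, G:4, H:3, I:3, J:1, K:4, L:1, M:0, N:1
Odd-degree vertices: A, C, F, H, I, J, L, N.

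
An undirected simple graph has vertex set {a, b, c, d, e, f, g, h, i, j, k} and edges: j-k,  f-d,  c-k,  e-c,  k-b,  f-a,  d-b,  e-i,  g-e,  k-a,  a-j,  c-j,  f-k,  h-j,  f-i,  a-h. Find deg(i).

2

Neighbors of i: e, f.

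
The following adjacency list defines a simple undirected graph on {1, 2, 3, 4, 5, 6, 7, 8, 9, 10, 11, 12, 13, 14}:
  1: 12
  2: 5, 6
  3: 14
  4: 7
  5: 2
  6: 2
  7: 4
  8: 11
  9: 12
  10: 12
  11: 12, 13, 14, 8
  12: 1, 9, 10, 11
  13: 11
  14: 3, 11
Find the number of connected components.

Component: {4, 7}
Component: {2, 5, 6}
Component: {1, 3, 8, 9, 10, 11, 12, 13, 14}

3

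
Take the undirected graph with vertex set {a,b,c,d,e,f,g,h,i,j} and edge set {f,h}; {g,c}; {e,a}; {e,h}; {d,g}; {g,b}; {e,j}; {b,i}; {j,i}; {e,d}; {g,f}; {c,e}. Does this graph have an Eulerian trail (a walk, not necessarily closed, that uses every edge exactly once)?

Degrees: a:1, b:2, c:2, d:2, e:5, f:2, g:4, h:2, i:2, j:2
Odd-degree vertices: a, e (2 total).
With 2 odd-degree vertices and all edges in one connected piece, an Eulerian trail exists (from a to e).

Yes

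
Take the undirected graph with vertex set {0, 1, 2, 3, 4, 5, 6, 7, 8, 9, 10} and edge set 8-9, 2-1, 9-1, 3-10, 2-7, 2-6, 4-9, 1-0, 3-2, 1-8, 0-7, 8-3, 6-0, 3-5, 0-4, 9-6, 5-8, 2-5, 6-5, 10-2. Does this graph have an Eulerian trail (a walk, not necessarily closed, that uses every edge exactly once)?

Degrees: 0:4, 1:4, 2:6, 3:4, 4:2, 5:4, 6:4, 7:2, 8:4, 9:4, 10:2
Odd-degree vertices: none (0 total).
The non-isolated vertices are connected and exactly 0 have odd degree, so an Eulerian trail exists.

Yes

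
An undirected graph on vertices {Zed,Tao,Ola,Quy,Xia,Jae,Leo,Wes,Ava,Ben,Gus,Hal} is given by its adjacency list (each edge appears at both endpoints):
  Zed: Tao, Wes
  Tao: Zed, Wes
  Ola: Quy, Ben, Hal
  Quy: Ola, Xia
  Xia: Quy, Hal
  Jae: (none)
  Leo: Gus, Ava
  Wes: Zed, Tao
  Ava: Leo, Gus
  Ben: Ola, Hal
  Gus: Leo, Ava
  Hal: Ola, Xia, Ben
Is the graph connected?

No

Component: {Jae}
Component: {Zed, Tao, Wes}
Component: {Leo, Ava, Gus}
Component: {Ola, Quy, Xia, Ben, Hal}
No edge joins these 4 groups, so the graph is disconnected.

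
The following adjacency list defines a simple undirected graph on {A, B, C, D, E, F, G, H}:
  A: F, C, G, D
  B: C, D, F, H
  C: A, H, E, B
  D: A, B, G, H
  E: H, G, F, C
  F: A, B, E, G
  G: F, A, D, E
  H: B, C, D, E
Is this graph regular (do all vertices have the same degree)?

Yes

Degrees: A:4, B:4, C:4, D:4, E:4, F:4, G:4, H:4
All degrees equal 4; the graph is regular.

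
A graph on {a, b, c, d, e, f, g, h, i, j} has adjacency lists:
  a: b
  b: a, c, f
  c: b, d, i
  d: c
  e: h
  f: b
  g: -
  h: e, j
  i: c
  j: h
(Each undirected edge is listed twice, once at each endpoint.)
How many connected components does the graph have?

3

Component: {g}
Component: {e, h, j}
Component: {a, b, c, d, f, i}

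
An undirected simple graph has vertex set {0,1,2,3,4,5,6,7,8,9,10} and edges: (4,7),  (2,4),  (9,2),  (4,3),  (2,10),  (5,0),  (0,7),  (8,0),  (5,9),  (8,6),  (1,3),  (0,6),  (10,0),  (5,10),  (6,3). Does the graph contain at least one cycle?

The graph has 11 vertices, 15 edges, and 1 connected component.
Since 15 > 11 - 1, a cycle must exist; for instance 0-8-6-3-4-2-10-0.

Yes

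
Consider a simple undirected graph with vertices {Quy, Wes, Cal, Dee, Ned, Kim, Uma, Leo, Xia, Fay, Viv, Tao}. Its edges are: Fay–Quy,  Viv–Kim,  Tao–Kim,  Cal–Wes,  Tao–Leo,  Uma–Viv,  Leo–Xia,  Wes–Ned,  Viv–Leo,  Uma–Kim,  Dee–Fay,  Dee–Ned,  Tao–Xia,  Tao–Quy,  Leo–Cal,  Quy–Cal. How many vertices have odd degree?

Degrees: Quy:3, Wes:2, Cal:3, Dee:2, Ned:2, Kim:3, Uma:2, Leo:4, Xia:2, Fay:2, Viv:3, Tao:4
Odd-degree vertices: Quy, Cal, Kim, Viv.

4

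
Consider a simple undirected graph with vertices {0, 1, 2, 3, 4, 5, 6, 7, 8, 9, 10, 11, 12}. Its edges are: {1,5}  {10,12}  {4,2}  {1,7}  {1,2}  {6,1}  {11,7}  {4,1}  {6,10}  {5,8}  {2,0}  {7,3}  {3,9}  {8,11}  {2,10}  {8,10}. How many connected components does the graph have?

1

Component: {0, 1, 2, 3, 4, 5, 6, 7, 8, 9, 10, 11, 12}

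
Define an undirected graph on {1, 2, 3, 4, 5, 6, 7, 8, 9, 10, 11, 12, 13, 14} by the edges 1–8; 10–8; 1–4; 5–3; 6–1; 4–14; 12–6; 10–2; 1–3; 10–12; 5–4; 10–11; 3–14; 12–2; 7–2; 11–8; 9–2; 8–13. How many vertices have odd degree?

Degrees: 1:4, 2:4, 3:3, 4:3, 5:2, 6:2, 7:1, 8:4, 9:1, 10:4, 11:2, 12:3, 13:1, 14:2
Odd-degree vertices: 3, 4, 7, 9, 12, 13.

6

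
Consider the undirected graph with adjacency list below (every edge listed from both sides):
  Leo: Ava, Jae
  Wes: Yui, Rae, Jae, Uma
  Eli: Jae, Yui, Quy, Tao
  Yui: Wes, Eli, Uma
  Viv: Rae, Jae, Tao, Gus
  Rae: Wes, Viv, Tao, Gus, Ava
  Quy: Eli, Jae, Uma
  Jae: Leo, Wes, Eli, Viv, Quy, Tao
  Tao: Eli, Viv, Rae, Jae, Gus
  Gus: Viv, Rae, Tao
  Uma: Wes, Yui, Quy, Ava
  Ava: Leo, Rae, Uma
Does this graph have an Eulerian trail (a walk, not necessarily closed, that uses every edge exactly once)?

No

Degrees: Leo:2, Wes:4, Eli:4, Yui:3, Viv:4, Rae:5, Quy:3, Jae:6, Tao:5, Gus:3, Uma:4, Ava:3
Odd-degree vertices: Yui, Rae, Quy, Tao, Gus, Ava (6 total).
With 6 odd-degree vertices (more than two), no single trail can use every edge.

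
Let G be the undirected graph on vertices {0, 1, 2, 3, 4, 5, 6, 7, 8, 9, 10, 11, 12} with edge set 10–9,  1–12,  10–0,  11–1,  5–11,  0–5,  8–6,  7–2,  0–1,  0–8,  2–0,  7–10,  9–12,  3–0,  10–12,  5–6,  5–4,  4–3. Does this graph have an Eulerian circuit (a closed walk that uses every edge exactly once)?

No

Degrees: 0:6, 1:3, 2:2, 3:2, 4:2, 5:4, 6:2, 7:2, 8:2, 9:2, 10:4, 11:2, 12:3
Vertices with odd degree: 1, 12. An Eulerian circuit requires all degrees even.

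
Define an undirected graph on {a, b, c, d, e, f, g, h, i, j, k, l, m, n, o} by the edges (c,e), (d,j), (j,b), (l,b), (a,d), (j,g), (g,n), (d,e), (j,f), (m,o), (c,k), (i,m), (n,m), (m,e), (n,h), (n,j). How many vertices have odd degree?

Degrees: a:1, b:2, c:2, d:3, e:3, f:1, g:2, h:1, i:1, j:5, k:1, l:1, m:4, n:4, o:1
Odd-degree vertices: a, d, e, f, h, i, j, k, l, o.

10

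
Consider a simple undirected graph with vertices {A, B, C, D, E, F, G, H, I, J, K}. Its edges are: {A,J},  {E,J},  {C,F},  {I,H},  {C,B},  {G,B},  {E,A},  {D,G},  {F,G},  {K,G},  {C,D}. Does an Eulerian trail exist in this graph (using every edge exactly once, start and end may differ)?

Degrees: A:2, B:2, C:3, D:2, E:2, F:2, G:4, H:1, I:1, J:2, K:1
Odd-degree vertices: C, H, I, K (4 total).
With 4 odd-degree vertices (more than two), no single trail can use every edge.

No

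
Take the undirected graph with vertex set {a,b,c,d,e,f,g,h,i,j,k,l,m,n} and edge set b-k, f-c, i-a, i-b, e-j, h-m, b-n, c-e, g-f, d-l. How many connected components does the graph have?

4

Component: {d, l}
Component: {h, m}
Component: {a, b, i, k, n}
Component: {c, e, f, g, j}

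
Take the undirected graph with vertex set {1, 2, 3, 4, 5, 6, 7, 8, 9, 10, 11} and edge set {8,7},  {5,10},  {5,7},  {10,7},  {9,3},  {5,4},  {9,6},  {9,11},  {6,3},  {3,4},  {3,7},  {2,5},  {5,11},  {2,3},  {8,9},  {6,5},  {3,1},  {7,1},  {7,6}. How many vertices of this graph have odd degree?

0

Degrees: 1:2, 2:2, 3:6, 4:2, 5:6, 6:4, 7:6, 8:2, 9:4, 10:2, 11:2
Odd-degree vertices: none.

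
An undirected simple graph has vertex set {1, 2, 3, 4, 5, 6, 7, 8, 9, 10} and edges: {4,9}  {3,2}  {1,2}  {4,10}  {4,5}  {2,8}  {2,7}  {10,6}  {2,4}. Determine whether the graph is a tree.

Yes

The graph has 10 vertices and 9 edges.
Connected and |E| = |V| - 1, which characterizes a tree.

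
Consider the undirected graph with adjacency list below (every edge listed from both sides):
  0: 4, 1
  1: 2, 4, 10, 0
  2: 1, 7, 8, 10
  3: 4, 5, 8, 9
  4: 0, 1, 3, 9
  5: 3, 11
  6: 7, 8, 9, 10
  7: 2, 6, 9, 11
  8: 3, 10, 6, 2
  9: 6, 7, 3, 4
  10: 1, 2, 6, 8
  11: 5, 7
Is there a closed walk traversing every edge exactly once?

Yes

Degrees: 0:2, 1:4, 2:4, 3:4, 4:4, 5:2, 6:4, 7:4, 8:4, 9:4, 10:4, 11:2
All degrees are even and the non-isolated vertices are connected — an Eulerian circuit exists.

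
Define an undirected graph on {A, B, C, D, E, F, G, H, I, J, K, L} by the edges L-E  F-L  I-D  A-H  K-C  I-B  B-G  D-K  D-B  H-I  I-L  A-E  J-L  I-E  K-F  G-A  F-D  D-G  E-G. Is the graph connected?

Yes

Starting from A and exploring outward reaches every vertex (A, E, H, G, I, L, B, D, F, J, K, C); the graph is connected.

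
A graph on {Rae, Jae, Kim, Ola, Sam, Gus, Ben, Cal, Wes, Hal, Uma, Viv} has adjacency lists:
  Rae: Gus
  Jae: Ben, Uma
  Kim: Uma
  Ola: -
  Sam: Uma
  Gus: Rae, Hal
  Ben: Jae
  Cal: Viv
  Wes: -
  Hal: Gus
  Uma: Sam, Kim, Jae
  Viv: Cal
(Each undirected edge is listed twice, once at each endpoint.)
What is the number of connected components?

Component: {Ola}
Component: {Wes}
Component: {Cal, Viv}
Component: {Rae, Gus, Hal}
Component: {Jae, Kim, Sam, Ben, Uma}

5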